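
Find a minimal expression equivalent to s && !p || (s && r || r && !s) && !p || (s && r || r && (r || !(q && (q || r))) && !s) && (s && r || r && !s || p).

s && !p || r

s && !p || (s && r || r && !s) && !p || (s && r || r && (r || !(q && (q || r))) && !s) && (s && r || r && !s || p)
= s && !p || (s && r || r && !s) && !p || (s && r || r && (r || !q) && !s) && (s && r || r && !s || p)   (absorption)
= s && !p || (s && r || r && !s) && !p || (s && r || r && !s) && (s && r || r && !s || p)   (absorption)
= s && !p || (s && r || r && !s) && !p || s && r || r && !s   (absorption)
= s && !p || s && r || r && !s   (absorption)
= s && !p || r   (distribution)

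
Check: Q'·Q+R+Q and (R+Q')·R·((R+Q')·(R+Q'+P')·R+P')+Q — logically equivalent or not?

Yes

E1: Q'·Q+R+Q
    = R+Q   — complement / identity
E2: (R+Q')·R·((R+Q')·(R+Q'+P')·R+P')+Q
    = (R+Q')·R·((R+Q')·R+P')+Q   — absorption
    = (R+Q')·R+Q   — absorption
    = R+Q   — absorption
Both reduce to R+Q, so they are equivalent.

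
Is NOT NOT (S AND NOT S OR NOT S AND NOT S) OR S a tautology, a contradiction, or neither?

NOT NOT (S AND NOT S OR NOT S AND NOT S) OR S
= NOT NOT NOT S OR S   [distribution]
= NOT S OR S   [double negation]
= TRUE   [complement]

tautology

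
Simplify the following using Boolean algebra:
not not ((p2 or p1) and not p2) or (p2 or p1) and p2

p2 or p1

not not ((p2 or p1) and not p2) or (p2 or p1) and p2
= (p2 or p1) and not p2 or (p2 or p1) and p2
= p2 or p1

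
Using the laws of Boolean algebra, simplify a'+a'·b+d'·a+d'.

a'+d'

a'+a'·b+d'·a+d'
= a'+a'·b+d'   [absorption]
= a'+d'   [absorption]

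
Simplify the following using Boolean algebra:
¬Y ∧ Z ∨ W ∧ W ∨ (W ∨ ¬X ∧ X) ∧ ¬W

¬Y ∧ Z ∨ W ∧ W ∨ (W ∨ ¬X ∧ X) ∧ ¬W
= ¬Y ∧ Z ∨ W ∧ W ∨ W ∧ ¬W   — complement / identity
= ¬Y ∧ Z ∨ W   — distribution

¬Y ∧ Z ∨ W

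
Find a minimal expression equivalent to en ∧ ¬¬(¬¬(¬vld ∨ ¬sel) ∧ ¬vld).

en ∧ ¬vld

en ∧ ¬¬(¬¬(¬vld ∨ ¬sel) ∧ ¬vld)
= en ∧ ¬¬((¬vld ∨ ¬sel) ∧ ¬vld)
= en ∧ (¬vld ∨ ¬sel) ∧ ¬vld
= en ∧ ¬vld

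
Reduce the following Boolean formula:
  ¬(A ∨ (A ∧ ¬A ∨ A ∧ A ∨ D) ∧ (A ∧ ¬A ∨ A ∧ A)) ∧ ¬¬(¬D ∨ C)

¬(A ∨ (A ∧ ¬A ∨ A ∧ A ∨ D) ∧ (A ∧ ¬A ∨ A ∧ A)) ∧ ¬¬(¬D ∨ C)
= ¬(A ∨ A ∧ ¬A ∨ A ∧ A) ∧ ¬¬(¬D ∨ C)   — absorption
= ¬(A ∨ A) ∧ ¬¬(¬D ∨ C)   — distribution
= ¬A ∧ ¬¬(¬D ∨ C)   — idempotence
= ¬A ∧ (¬D ∨ C)   — double negation

¬A ∧ (¬D ∨ C)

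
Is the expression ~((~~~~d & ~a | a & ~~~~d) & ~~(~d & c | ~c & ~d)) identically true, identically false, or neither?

identically true

~((~~~~d & ~a | a & ~~~~d) & ~~(~d & c | ~c & ~d))
= ~((~~~~d & ~a | a & ~~~~d) & ~~~d)
= ~(~~~~d & ~~~d)
= ~(~~~~d & ~d)
= ~(~~d & ~d)
= ~d | d
= 1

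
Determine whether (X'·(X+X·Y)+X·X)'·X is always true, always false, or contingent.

(X'·(X+X·Y)+X·X)'·X
= (X'·X+X·X)'·X   — absorption
= X'·X   — distribution
= 0   — complement

always false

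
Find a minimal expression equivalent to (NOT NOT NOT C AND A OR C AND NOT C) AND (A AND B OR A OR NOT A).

NOT C AND A

(NOT NOT NOT C AND A OR C AND NOT C) AND (A AND B OR A OR NOT A)
= NOT NOT NOT C AND A AND (A AND B OR A OR NOT A)   [complement / identity]
= NOT NOT NOT C AND A AND (A OR NOT A)   [absorption]
= NOT NOT NOT C AND A   [complement / identity]
= NOT C AND A   [double negation]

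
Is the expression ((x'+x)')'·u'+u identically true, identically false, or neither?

((x'+x)')'·u'+u
= (x'+x)·u'+u
= u'+u
= 1

identically true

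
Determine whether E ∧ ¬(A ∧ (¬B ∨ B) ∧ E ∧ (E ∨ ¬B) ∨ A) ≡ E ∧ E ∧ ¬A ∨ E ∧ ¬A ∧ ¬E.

Yes

E1: E ∧ ¬(A ∧ (¬B ∨ B) ∧ E ∧ (E ∨ ¬B) ∨ A)
    = E ∧ ¬(A ∧ (¬B ∨ B) ∧ E ∨ A)
    = E ∧ ¬(A ∧ E ∨ A)
    = E ∧ ¬A
E2: E ∧ E ∧ ¬A ∨ E ∧ ¬A ∧ ¬E
    = E ∧ ¬A
Both reduce to E ∧ ¬A, so they are equivalent.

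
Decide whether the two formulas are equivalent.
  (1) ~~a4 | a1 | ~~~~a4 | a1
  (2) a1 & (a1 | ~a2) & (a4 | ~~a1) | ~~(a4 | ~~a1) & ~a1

E1: ~~a4 | a1 | ~~~~a4 | a1
    = ~~a4 | a1 | ~~a4 | a1   — double negation
    = ~~a4 | a1   — idempotence
    = a4 | a1   — double negation
E2: a1 & (a1 | ~a2) & (a4 | ~~a1) | ~~(a4 | ~~a1) & ~a1
    = a1 & (a4 | ~~a1) | ~~(a4 | ~~a1) & ~a1   — absorption
    = a1 & (a4 | ~~a1) | (a4 | ~~a1) & ~a1   — double negation
    = a4 | ~~a1   — distribution
    = a4 | a1   — double negation
Both reduce to a4 | a1, so they are equivalent.

Yes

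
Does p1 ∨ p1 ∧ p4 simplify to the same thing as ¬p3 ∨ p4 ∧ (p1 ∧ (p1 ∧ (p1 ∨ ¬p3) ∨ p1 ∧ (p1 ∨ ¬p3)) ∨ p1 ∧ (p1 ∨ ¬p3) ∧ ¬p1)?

E1: p1 ∨ p1 ∧ p4
    = p1   [absorption]
E2: ¬p3 ∨ p4 ∧ (p1 ∧ (p1 ∧ (p1 ∨ ¬p3) ∨ p1 ∧ (p1 ∨ ¬p3)) ∨ p1 ∧ (p1 ∨ ¬p3) ∧ ¬p1)
    = ¬p3 ∨ p4 ∧ (p1 ∧ p1 ∧ (p1 ∨ ¬p3) ∨ p1 ∧ (p1 ∨ ¬p3) ∧ ¬p1)   [idempotence]
    = ¬p3 ∨ p4 ∧ p1 ∧ (p1 ∨ ¬p3)   [distribution]
    = ¬p3 ∨ p4 ∧ p1   [absorption]
These differ: at p1=0, p3=0, p4=0, E1 = 0 but E2 = 1.

No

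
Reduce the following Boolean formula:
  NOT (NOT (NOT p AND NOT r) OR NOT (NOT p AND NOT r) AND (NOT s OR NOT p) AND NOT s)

NOT p AND NOT r

NOT (NOT (NOT p AND NOT r) OR NOT (NOT p AND NOT r) AND (NOT s OR NOT p) AND NOT s)
= NOT (NOT (NOT p AND NOT r) OR NOT (NOT p AND NOT r) AND NOT s)   — absorption
= NOT NOT (NOT p AND NOT r)   — absorption
= NOT p AND NOT r   — double negation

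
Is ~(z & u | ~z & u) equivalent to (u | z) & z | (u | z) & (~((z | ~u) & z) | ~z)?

E1: ~(z & u | ~z & u)
    = ~u
E2: (u | z) & z | (u | z) & (~((z | ~u) & z) | ~z)
    = (u | z) & z | (u | z) & (~z | ~z)
    = (u | z) & z | (u | z) & ~z
    = u | z
These differ: at u=1, z=0, E1 = 0 but E2 = 1.

No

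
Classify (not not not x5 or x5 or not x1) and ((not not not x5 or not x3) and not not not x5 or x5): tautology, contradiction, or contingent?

tautology

(not not not x5 or x5 or not x1) and ((not not not x5 or not x3) and not not not x5 or x5)
= (not not not x5 or x5 or not x1) and (not not not x5 or x5)
= not not not x5 or x5
= not x5 or x5
= True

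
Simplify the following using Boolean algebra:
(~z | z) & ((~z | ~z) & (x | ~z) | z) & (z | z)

(~z | z) & ((~z | ~z) & (x | ~z) | z) & (z | z)
= (~z | z) & (~z | ~z & x | z) & (z | z)
= (~z | ~z & x | z) & (z | z)
= (~z | z) & (z | z)
= z | ~z & z
= z

z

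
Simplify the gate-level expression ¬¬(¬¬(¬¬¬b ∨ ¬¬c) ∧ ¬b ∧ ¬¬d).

¬¬(¬¬(¬¬¬b ∨ ¬¬c) ∧ ¬b ∧ ¬¬d)
= ¬¬(¬(¬¬b ∧ ¬c) ∧ ¬b ∧ ¬¬d)
= ¬¬(¬(¬¬b ∧ ¬c) ∧ ¬b ∧ d)
= ¬¬((¬b ∨ c) ∧ ¬b ∧ d)
= ¬¬(¬b ∧ d)
= ¬b ∧ d

¬b ∧ d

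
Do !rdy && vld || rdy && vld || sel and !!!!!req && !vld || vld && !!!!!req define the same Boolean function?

No

E1: !rdy && vld || rdy && vld || sel
    = vld || sel   [distribution]
E2: !!!!!req && !vld || vld && !!!!!req
    = !!!!!req   [distribution]
    = !!!req   [double negation]
    = !req   [double negation]
These differ: at rdy=0, req=1, sel=1, vld=1, E1 = 1 but E2 = 0.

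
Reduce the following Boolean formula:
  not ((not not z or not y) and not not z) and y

not z and y

not ((not not z or not y) and not not z) and y
= not ((z or not y) and not not z) and y   [double negation]
= not ((z or not y) and z) and y   [double negation]
= not z and y   [absorption]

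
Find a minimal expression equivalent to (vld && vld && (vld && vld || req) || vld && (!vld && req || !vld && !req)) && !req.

(vld && vld && (vld && vld || req) || vld && (!vld && req || !vld && !req)) && !req
= (vld && vld && (vld && vld || req) || vld && !vld) && !req   (distribution)
= (vld && vld || vld && !vld) && !req   (absorption)
= vld && !req   (distribution)

vld && !req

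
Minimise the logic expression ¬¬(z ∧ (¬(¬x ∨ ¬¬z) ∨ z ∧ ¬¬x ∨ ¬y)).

z ∧ (x ∨ ¬y)

¬¬(z ∧ (¬(¬x ∨ ¬¬z) ∨ z ∧ ¬¬x ∨ ¬y))
= ¬¬(z ∧ (x ∧ ¬z ∨ z ∧ ¬¬x ∨ ¬y))   — De Morgan
= ¬¬(z ∧ (x ∧ ¬z ∨ z ∧ x ∨ ¬y))   — double negation
= z ∧ (x ∧ ¬z ∨ z ∧ x ∨ ¬y)   — double negation
= z ∧ (x ∨ ¬y)   — distribution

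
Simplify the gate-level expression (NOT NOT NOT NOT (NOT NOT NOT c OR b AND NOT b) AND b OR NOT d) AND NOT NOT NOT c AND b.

NOT c AND b

(NOT NOT NOT NOT (NOT NOT NOT c OR b AND NOT b) AND b OR NOT d) AND NOT NOT NOT c AND b
= (NOT NOT NOT NOT NOT NOT NOT c AND b OR NOT d) AND NOT NOT NOT c AND b   (complement / identity)
= (NOT NOT NOT NOT NOT c AND b OR NOT d) AND NOT NOT NOT c AND b   (double negation)
= (NOT NOT NOT c AND b OR NOT d) AND NOT NOT NOT c AND b   (double negation)
= NOT NOT NOT c AND b   (absorption)
= NOT c AND b   (double negation)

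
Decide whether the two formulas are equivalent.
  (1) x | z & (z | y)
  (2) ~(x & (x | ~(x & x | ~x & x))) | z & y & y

E1: x | z & (z | y)
    = x | z   — absorption
E2: ~(x & (x | ~(x & x | ~x & x))) | z & y & y
    = ~(x & (x | ~(x & x | ~x & x))) | z & y   — idempotence
    = ~(x & (x | ~x)) | z & y   — distribution
    = ~x | z & y   — complement / identity
These differ: at x=1, y=0, z=0, E1 = 1 but E2 = 0.

No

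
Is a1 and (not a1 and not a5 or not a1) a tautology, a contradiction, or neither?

contradiction

a1 and (not a1 and not a5 or not a1)
= a1 and not a1   — absorption
= False   — complement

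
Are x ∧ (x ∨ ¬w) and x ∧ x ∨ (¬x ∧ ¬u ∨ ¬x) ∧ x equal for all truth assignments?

E1: x ∧ (x ∨ ¬w)
    = x   — absorption
E2: x ∧ x ∨ (¬x ∧ ¬u ∨ ¬x) ∧ x
    = x ∧ x ∨ ¬x ∧ x   — absorption
    = x   — distribution
Both reduce to x, so they are equivalent.

Yes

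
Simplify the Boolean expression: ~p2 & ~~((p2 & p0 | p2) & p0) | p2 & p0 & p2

p2 & p0

~p2 & ~~((p2 & p0 | p2) & p0) | p2 & p0 & p2
= ~p2 & (p2 & p0 | p2) & p0 | p2 & p0 & p2   [double negation]
= ~p2 & p2 & p0 | p2 & p0 & p2   [absorption]
= p2 & p0   [distribution]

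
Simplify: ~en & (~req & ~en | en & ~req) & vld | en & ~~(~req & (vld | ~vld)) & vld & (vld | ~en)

~en & (~req & ~en | en & ~req) & vld | en & ~~(~req & (vld | ~vld)) & vld & (vld | ~en)
= ~en & ~req & vld | en & ~~(~req & (vld | ~vld)) & vld & (vld | ~en)
= ~en & ~req & vld | en & ~~(~req & (vld | ~vld)) & vld
= ~en & ~req & vld | en & ~req & (vld | ~vld) & vld
= ~en & ~req & vld | en & ~req & vld
= ~req & vld

~req & vld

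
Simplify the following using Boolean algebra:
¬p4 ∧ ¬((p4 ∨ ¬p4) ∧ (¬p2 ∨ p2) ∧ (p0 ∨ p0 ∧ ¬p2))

¬p4 ∧ ¬((p4 ∨ ¬p4) ∧ (¬p2 ∨ p2) ∧ (p0 ∨ p0 ∧ ¬p2))
= ¬p4 ∧ ¬((¬p2 ∨ p2) ∧ (p0 ∨ p0 ∧ ¬p2))   (complement / identity)
= ¬p4 ∧ ¬(p0 ∨ p0 ∧ ¬p2)   (complement / identity)
= ¬p4 ∧ ¬p0   (absorption)

¬p4 ∧ ¬p0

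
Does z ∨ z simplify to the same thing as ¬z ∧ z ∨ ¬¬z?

Yes

E1: z ∨ z
    = z   (idempotence)
E2: ¬z ∧ z ∨ ¬¬z
    = ¬¬z   (complement / identity)
    = z   (double negation)
Both reduce to z, so they are equivalent.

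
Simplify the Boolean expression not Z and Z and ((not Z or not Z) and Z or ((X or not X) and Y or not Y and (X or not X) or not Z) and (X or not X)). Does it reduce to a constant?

False

not Z and Z and ((not Z or not Z) and Z or ((X or not X) and Y or not Y and (X or not X) or not Z) and (X or not X))
= not Z and Z and ((not Z or not Z) and Z or (X or not X or not Z) and (X or not X))   [distribution]
= not Z and Z and ((not Z or not Z) and Z or X or not X)   [absorption]
= not Z and Z and (not Z and Z or X or not X)   [idempotence]
= not Z and Z and (X or not X)   [complement / identity]
= not Z and Z   [complement / identity]
= False   [complement]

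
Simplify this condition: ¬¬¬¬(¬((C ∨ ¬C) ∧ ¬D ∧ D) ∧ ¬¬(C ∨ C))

¬¬¬¬(¬((C ∨ ¬C) ∧ ¬D ∧ D) ∧ ¬¬(C ∨ C))
= ¬¬¬((C ∨ ¬C) ∧ ¬D ∧ D ∨ ¬(C ∨ C))   (De Morgan)
= ¬¬¬(¬D ∧ D ∨ ¬(C ∨ C))   (complement / identity)
= ¬¬¬¬(C ∨ C)   (complement / identity)
= ¬¬(C ∨ C)   (double negation)
= ¬¬C   (idempotence)
= C   (double negation)

C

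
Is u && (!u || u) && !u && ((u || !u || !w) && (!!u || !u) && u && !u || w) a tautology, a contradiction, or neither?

u && (!u || u) && !u && ((u || !u || !w) && (!!u || !u) && u && !u || w)
= u && (!u || u) && !u && ((u || !u || !w) && (u || !u) && u && !u || w)   [double negation]
= u && !u && ((u || !u || !w) && (u || !u) && u && !u || w)   [complement / identity]
= u && !u && ((u || !u) && u && !u || w)   [absorption]
= u && !u && (u && !u || w)   [complement / identity]
= u && !u   [absorption]
= false   [complement]

contradiction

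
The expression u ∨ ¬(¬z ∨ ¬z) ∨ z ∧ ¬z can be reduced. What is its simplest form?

u ∨ ¬(¬z ∨ ¬z) ∨ z ∧ ¬z
= u ∨ z ∧ z ∨ z ∧ ¬z   — De Morgan
= u ∨ z   — distribution

u ∨ z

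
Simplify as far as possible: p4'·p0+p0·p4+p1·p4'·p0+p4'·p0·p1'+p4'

p0+p4'

p4'·p0+p0·p4+p1·p4'·p0+p4'·p0·p1'+p4'
= p0+p1·p4'·p0+p4'·p0·p1'+p4'   (distribution)
= p0+p4'·p0+p4'   (distribution)
= p0+p4'   (absorption)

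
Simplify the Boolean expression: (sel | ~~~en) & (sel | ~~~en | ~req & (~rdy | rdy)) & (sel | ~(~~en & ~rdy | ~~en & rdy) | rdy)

(sel | ~~~en) & (sel | ~~~en | ~req & (~rdy | rdy)) & (sel | ~(~~en & ~rdy | ~~en & rdy) | rdy)
= (sel | ~~~en) & (sel | ~~~en | ~req) & (sel | ~(~~en & ~rdy | ~~en & rdy) | rdy)   (complement / identity)
= (sel | ~~~en) & (sel | ~~~en | ~req) & (sel | ~~~en | rdy)   (distribution)
= (sel | ~~~en) & (sel | ~~~en | rdy)   (absorption)
= sel | ~~~en   (absorption)
= sel | ~en   (double negation)

sel | ~en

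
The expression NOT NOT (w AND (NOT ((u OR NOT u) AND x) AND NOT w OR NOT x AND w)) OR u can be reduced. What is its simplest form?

w AND NOT x OR u

NOT NOT (w AND (NOT ((u OR NOT u) AND x) AND NOT w OR NOT x AND w)) OR u
= NOT NOT (w AND (NOT x AND NOT w OR NOT x AND w)) OR u   — complement / identity
= NOT NOT (w AND NOT x) OR u   — distribution
= w AND NOT x OR u   — double negation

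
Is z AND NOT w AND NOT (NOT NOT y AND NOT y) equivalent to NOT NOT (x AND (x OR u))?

E1: z AND NOT w AND NOT (NOT NOT y AND NOT y)
    = z AND NOT w AND (NOT y OR y)   [De Morgan]
    = z AND NOT w   [complement / identity]
E2: NOT NOT (x AND (x OR u))
    = x AND (x OR u)   [double negation]
    = x   [absorption]
These differ: at u=1, w=1, x=1, y=0, z=0, E1 = 0 but E2 = 1.

No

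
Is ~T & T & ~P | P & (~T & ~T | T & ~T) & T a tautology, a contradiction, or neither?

contradiction

~T & T & ~P | P & (~T & ~T | T & ~T) & T
= ~T & T & ~P | P & ~T & T   — distribution
= ~T & T   — distribution
= 0   — complement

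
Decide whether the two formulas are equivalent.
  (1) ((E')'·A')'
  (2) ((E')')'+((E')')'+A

E1: ((E')'·A')'
    = E'+A   [De Morgan]
E2: ((E')')'+((E')')'+A
    = ((E')')'+A   [idempotence]
    = E'+A   [double negation]
Both reduce to E'+A, so they are equivalent.

Yes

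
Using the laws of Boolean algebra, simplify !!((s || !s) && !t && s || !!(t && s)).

!!((s || !s) && !t && s || !!(t && s))
= !!((s || !s) && !t && s || t && s)   — double negation
= !!(!t && s || t && s)   — complement / identity
= !!s   — distribution
= s   — double negation

s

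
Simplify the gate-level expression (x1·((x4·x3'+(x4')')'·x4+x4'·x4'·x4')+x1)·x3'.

(x1·((x4·x3'+(x4')')'·x4+x4'·x4'·x4')+x1)·x3'
= (x1·((x4·x3'+x4)'·x4+x4'·x4'·x4')+x1)·x3'
= (x1·(x4'·x4+x4'·x4'·x4')+x1)·x3'
= (x1·(x4'·x4+x4'·x4')+x1)·x3'
= (x1·x4'+x1)·x3'
= x1·x3'

x1·x3'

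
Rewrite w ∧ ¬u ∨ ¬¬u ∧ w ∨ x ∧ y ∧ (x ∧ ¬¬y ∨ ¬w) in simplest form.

w ∧ ¬u ∨ ¬¬u ∧ w ∨ x ∧ y ∧ (x ∧ ¬¬y ∨ ¬w)
= w ∧ ¬u ∨ ¬¬u ∧ w ∨ x ∧ y ∧ (x ∧ y ∨ ¬w)   — double negation
= w ∧ ¬u ∨ u ∧ w ∨ x ∧ y ∧ (x ∧ y ∨ ¬w)   — double negation
= w ∧ ¬u ∨ u ∧ w ∨ x ∧ y   — absorption
= w ∨ x ∧ y   — distribution

w ∨ x ∧ y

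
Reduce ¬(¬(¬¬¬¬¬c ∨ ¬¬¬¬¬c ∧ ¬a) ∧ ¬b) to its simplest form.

¬(¬(¬¬¬¬¬c ∨ ¬¬¬¬¬c ∧ ¬a) ∧ ¬b)
= ¬¬¬¬¬c ∨ ¬¬¬¬¬c ∧ ¬a ∨ b   — De Morgan
= ¬¬¬¬¬c ∨ b   — absorption
= ¬¬¬c ∨ b   — double negation
= ¬c ∨ b   — double negation

¬c ∨ b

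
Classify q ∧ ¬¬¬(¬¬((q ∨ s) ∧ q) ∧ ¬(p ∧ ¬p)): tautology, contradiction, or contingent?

q ∧ ¬¬¬(¬¬((q ∨ s) ∧ q) ∧ ¬(p ∧ ¬p))
= q ∧ ¬¬¬(¬¬q ∧ ¬(p ∧ ¬p))
= q ∧ ¬¬(¬q ∨ p ∧ ¬p)
= q ∧ ¬¬¬q
= q ∧ ¬q
= False

contradiction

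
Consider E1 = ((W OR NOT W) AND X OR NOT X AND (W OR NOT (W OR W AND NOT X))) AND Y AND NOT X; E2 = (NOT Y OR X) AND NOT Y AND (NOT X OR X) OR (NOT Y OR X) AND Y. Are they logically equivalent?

E1: ((W OR NOT W) AND X OR NOT X AND (W OR NOT (W OR W AND NOT X))) AND Y AND NOT X
    = ((W OR NOT W) AND X OR NOT X AND (W OR NOT W)) AND Y AND NOT X   — absorption
    = (W OR NOT W) AND Y AND NOT X   — distribution
    = Y AND NOT X   — complement / identity
E2: (NOT Y OR X) AND NOT Y AND (NOT X OR X) OR (NOT Y OR X) AND Y
    = (NOT Y OR X) AND NOT Y OR (NOT Y OR X) AND Y   — complement / identity
    = NOT Y OR X   — distribution
These differ: at W=0, X=1, Y=0, E1 = 0 but E2 = 1.

No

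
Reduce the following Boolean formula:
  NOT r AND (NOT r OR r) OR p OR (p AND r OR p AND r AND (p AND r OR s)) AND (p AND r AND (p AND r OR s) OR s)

NOT r AND (NOT r OR r) OR p OR (p AND r OR p AND r AND (p AND r OR s)) AND (p AND r AND (p AND r OR s) OR s)
= NOT r AND (NOT r OR r) OR p OR p AND r AND (p AND r OR s) OR p AND r AND s   — distribution
= NOT r AND (NOT r OR r) OR p OR p AND r OR p AND r AND s   — absorption
= NOT r AND (NOT r OR r) OR p OR p AND r   — absorption
= NOT r OR p OR p AND r   — complement / identity
= NOT r OR p   — absorption

NOT r OR p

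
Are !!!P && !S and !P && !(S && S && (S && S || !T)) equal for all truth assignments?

Yes

E1: !!!P && !S
    = !P && !S   — double negation
E2: !P && !(S && S && (S && S || !T))
    = !P && !(S && S)   — absorption
    = !P && !S   — idempotence
Both reduce to !P && !S, so they are equivalent.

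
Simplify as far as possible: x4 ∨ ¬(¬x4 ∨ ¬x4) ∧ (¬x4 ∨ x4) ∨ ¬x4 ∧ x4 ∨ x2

x4 ∨ ¬(¬x4 ∨ ¬x4) ∧ (¬x4 ∨ x4) ∨ ¬x4 ∧ x4 ∨ x2
= x4 ∨ x4 ∧ x4 ∧ (¬x4 ∨ x4) ∨ ¬x4 ∧ x4 ∨ x2   — De Morgan
= x4 ∨ x4 ∧ x4 ∨ ¬x4 ∧ x4 ∨ x2   — complement / identity
= x4 ∨ x4 ∨ x2   — distribution
= x4 ∨ x2   — idempotence

x4 ∨ x2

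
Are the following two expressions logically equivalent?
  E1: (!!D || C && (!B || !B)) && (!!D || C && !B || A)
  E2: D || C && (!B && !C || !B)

Yes

E1: (!!D || C && (!B || !B)) && (!!D || C && !B || A)
    = (!!D || C && !B) && (!!D || C && !B || A)   — idempotence
    = !!D || C && !B   — absorption
    = D || C && !B   — double negation
E2: D || C && (!B && !C || !B)
    = D || C && !B   — absorption
Both reduce to D || C && !B, so they are equivalent.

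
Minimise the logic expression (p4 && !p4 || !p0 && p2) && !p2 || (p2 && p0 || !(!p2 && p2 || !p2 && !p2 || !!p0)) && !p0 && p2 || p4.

(p4 && !p4 || !p0 && p2) && !p2 || (p2 && p0 || !(!p2 && p2 || !p2 && !p2 || !!p0)) && !p0 && p2 || p4
= (p4 && !p4 || !p0 && p2) && !p2 || (p2 && p0 || !(!p2 || !!p0)) && !p0 && p2 || p4   — distribution
= (p4 && !p4 || !p0 && p2) && !p2 || (p2 && p0 || p2 && !p0) && !p0 && p2 || p4   — De Morgan
= !p0 && p2 && !p2 || (p2 && p0 || p2 && !p0) && !p0 && p2 || p4   — complement / identity
= !p0 && p2 && !p2 || p2 && !p0 && p2 || p4   — distribution
= !p0 && p2 || p4   — distribution

!p0 && p2 || p4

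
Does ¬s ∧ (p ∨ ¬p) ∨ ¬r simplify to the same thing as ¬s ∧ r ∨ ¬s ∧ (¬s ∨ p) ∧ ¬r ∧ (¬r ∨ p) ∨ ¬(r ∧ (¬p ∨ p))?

Yes

E1: ¬s ∧ (p ∨ ¬p) ∨ ¬r
    = ¬s ∨ ¬r
E2: ¬s ∧ r ∨ ¬s ∧ (¬s ∨ p) ∧ ¬r ∧ (¬r ∨ p) ∨ ¬(r ∧ (¬p ∨ p))
    = ¬s ∧ r ∨ ¬s ∧ ¬r ∧ (¬r ∨ p) ∨ ¬(r ∧ (¬p ∨ p))
    = ¬s ∧ r ∨ ¬s ∧ ¬r ∨ ¬(r ∧ (¬p ∨ p))
    = ¬s ∨ ¬(r ∧ (¬p ∨ p))
    = ¬s ∨ ¬r
Both reduce to ¬s ∨ ¬r, so they are equivalent.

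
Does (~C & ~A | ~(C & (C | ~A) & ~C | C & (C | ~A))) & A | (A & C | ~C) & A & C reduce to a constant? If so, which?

no

(~C & ~A | ~(C & (C | ~A) & ~C | C & (C | ~A))) & A | (A & C | ~C) & A & C
= (~C & ~A | ~(C & (C | ~A))) & A | (A & C | ~C) & A & C   — absorption
= (~C & ~A | ~C) & A | (A & C | ~C) & A & C   — absorption
= (~C & ~A | ~C) & A | A & C   — absorption
= ~C & A | A & C   — absorption
= A   — distribution
This depends on A, so it is not a constant.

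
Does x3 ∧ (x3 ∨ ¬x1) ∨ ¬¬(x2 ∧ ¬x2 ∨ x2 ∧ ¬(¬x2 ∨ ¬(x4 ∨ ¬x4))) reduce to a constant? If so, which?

no

x3 ∧ (x3 ∨ ¬x1) ∨ ¬¬(x2 ∧ ¬x2 ∨ x2 ∧ ¬(¬x2 ∨ ¬(x4 ∨ ¬x4)))
= x3 ∧ (x3 ∨ ¬x1) ∨ ¬¬(x2 ∧ ¬x2 ∨ x2 ∧ x2 ∧ (x4 ∨ ¬x4))   (De Morgan)
= x3 ∧ (x3 ∨ ¬x1) ∨ ¬¬(x2 ∧ ¬x2 ∨ x2 ∧ x2)   (complement / identity)
= x3 ∨ ¬¬(x2 ∧ ¬x2 ∨ x2 ∧ x2)   (absorption)
= x3 ∨ ¬¬x2   (distribution)
= x3 ∨ x2   (double negation)
This depends on x2, x3, so it is not a constant.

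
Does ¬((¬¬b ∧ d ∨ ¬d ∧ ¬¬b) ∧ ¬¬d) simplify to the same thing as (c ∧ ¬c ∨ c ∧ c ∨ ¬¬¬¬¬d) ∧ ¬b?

No

E1: ¬((¬¬b ∧ d ∨ ¬d ∧ ¬¬b) ∧ ¬¬d)
    = ¬(¬¬b ∧ ¬¬d)
    = ¬b ∨ ¬d
E2: (c ∧ ¬c ∨ c ∧ c ∨ ¬¬¬¬¬d) ∧ ¬b
    = (c ∨ ¬¬¬¬¬d) ∧ ¬b
    = (c ∨ ¬¬¬d) ∧ ¬b
    = (c ∨ ¬d) ∧ ¬b
These differ: at b=1, c=0, d=0, E1 = 1 but E2 = 0.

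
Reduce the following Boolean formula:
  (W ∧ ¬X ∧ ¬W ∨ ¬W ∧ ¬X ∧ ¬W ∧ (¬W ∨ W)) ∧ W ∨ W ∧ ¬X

(W ∧ ¬X ∧ ¬W ∨ ¬W ∧ ¬X ∧ ¬W ∧ (¬W ∨ W)) ∧ W ∨ W ∧ ¬X
= W ∧ (W ∧ ¬X ∧ ¬W ∨ ¬W ∧ ¬X ∧ ¬W ∧ (¬W ∨ W) ∨ ¬X)   — distribution
= W ∧ (W ∧ ¬X ∧ ¬W ∨ ¬W ∧ ¬X ∧ ¬W ∨ ¬X)   — complement / identity
= W ∧ (¬X ∧ ¬W ∨ ¬X)   — distribution
= W ∧ ¬X   — absorption

W ∧ ¬X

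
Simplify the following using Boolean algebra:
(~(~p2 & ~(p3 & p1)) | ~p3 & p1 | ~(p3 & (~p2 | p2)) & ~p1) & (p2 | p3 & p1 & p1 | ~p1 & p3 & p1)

p2 | p3 & p1

(~(~p2 & ~(p3 & p1)) | ~p3 & p1 | ~(p3 & (~p2 | p2)) & ~p1) & (p2 | p3 & p1 & p1 | ~p1 & p3 & p1)
= (~(~p2 & ~(p3 & p1)) | ~p3 & p1 | ~(p3 & (~p2 | p2)) & ~p1) & (p2 | p3 & p1)   [distribution]
= (p2 | p3 & p1 | ~p3 & p1 | ~(p3 & (~p2 | p2)) & ~p1) & (p2 | p3 & p1)   [De Morgan]
= (p2 | p3 & p1 | ~p3 & p1 | ~p3 & ~p1) & (p2 | p3 & p1)   [complement / identity]
= (p2 | p3 & p1 | ~p3) & (p2 | p3 & p1)   [distribution]
= p2 | p3 & p1   [absorption]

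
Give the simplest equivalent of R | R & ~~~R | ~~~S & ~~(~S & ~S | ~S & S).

R | R & ~~~R | ~~~S & ~~(~S & ~S | ~S & S)
= R | R & ~R | ~~~S & ~~(~S & ~S | ~S & S)
= R | R & ~R | ~~~S & ~~~S
= R | ~~~S & ~~~S
= R | ~~~S
= R | ~S

R | ~S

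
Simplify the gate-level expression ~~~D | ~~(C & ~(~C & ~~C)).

~D | C

~~~D | ~~(C & ~(~C & ~~C))
= ~~~D | C & ~(~C & ~~C)   — double negation
= ~~~D | C & (C | ~C)   — De Morgan
= ~~~D | C   — complement / identity
= ~D | C   — double negation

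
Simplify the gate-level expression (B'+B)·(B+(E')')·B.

(B'+B)·(B+(E')')·B
= (B'+B)·(B+E)·B
= (B+E)·B
= B

B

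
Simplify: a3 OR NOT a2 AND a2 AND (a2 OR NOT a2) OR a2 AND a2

a3 OR NOT a2 AND a2 AND (a2 OR NOT a2) OR a2 AND a2
= a3 OR NOT a2 AND a2 OR a2 AND a2
= a3 OR a2

a3 OR a2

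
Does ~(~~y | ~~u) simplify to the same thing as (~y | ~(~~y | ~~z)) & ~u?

E1: ~(~~y | ~~u)
    = ~y & ~u   — De Morgan
E2: (~y | ~(~~y | ~~z)) & ~u
    = (~y | ~y & ~z) & ~u   — De Morgan
    = ~y & ~u   — absorption
Both reduce to ~y & ~u, so they are equivalent.

Yes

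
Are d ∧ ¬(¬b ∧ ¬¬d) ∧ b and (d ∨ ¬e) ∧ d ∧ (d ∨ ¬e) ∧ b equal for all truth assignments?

Yes

E1: d ∧ ¬(¬b ∧ ¬¬d) ∧ b
    = d ∧ (b ∨ ¬d) ∧ b   [De Morgan]
    = d ∧ b   [absorption]
E2: (d ∨ ¬e) ∧ d ∧ (d ∨ ¬e) ∧ b
    = (d ∨ ¬e) ∧ d ∧ b   [absorption]
    = d ∧ b   [absorption]
Both reduce to d ∧ b, so they are equivalent.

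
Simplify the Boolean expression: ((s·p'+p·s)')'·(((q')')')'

((s·p'+p·s)')'·(((q')')')'
= (s')'·(((q')')')'
= (s')'·(q')'
= s·(q')'
= s·q

s·q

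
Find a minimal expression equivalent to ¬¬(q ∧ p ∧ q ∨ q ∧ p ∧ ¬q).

q ∧ p

¬¬(q ∧ p ∧ q ∨ q ∧ p ∧ ¬q)
= ¬¬(q ∧ p)   — distribution
= q ∧ p   — double negation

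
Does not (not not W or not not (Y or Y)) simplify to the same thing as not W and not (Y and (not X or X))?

E1: not (not not W or not not (Y or Y))
    = not (not not W or not not Y)   (idempotence)
    = not W and not Y   (De Morgan)
E2: not W and not (Y and (not X or X))
    = not W and not Y   (complement / identity)
Both reduce to not W and not Y, so they are equivalent.

Yes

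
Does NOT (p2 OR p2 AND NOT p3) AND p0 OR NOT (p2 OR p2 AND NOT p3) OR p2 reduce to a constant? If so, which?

NOT (p2 OR p2 AND NOT p3) AND p0 OR NOT (p2 OR p2 AND NOT p3) OR p2
= NOT (p2 OR p2 AND NOT p3) OR p2   — absorption
= NOT p2 OR p2   — absorption
= TRUE   — complement

yes, True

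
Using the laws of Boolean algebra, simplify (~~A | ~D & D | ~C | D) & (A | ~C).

(~~A | ~D & D | ~C | D) & (A | ~C)
= (A | ~D & D | ~C | D) & (A | ~C)   [double negation]
= (A | ~C | D) & (A | ~C)   [complement / identity]
= A | ~C   [absorption]

A | ~C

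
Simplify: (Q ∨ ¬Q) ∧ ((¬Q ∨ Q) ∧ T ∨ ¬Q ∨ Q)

True

(Q ∨ ¬Q) ∧ ((¬Q ∨ Q) ∧ T ∨ ¬Q ∨ Q)
= (Q ∨ ¬Q) ∧ (¬Q ∨ Q)   [absorption]
= ¬Q ∨ Q   [complement / identity]
= True   [complement]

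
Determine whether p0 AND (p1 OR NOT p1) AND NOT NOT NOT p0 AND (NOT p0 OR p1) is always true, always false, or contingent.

always false

p0 AND (p1 OR NOT p1) AND NOT NOT NOT p0 AND (NOT p0 OR p1)
= p0 AND NOT NOT NOT p0 AND (NOT p0 OR p1)   (complement / identity)
= p0 AND NOT p0 AND (NOT p0 OR p1)   (double negation)
= p0 AND NOT p0   (absorption)
= FALSE   (complement)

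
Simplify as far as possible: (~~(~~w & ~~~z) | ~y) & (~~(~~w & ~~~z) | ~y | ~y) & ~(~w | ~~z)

w & ~z

(~~(~~w & ~~~z) | ~y) & (~~(~~w & ~~~z) | ~y | ~y) & ~(~w | ~~z)
= (~~(~~w & ~~~z) | ~y) & ~(~w | ~~z)   [absorption]
= (~(~w | ~~z) | ~y) & ~(~w | ~~z)   [De Morgan]
= ~(~w | ~~z)   [absorption]
= w & ~z   [De Morgan]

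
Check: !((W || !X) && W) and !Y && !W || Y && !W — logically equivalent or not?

Yes

E1: !((W || !X) && W)
    = !W   (absorption)
E2: !Y && !W || Y && !W
    = (!Y || Y) && !W   (distribution)
    = !W   (complement / identity)
Both reduce to !W, so they are equivalent.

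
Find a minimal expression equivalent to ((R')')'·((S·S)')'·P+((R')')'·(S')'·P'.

((R')')'·((S·S)')'·P+((R')')'·(S')'·P'
= ((R')')'·(S')'·P+((R')')'·(S')'·P'
= ((R')')'·(S')'
= R'·(S')'
= R'·S

R'·S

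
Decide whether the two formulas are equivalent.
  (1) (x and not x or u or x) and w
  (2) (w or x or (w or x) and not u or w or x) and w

No

E1: (x and not x or u or x) and w
    = (u or x) and w
E2: (w or x or (w or x) and not u or w or x) and w
    = (w or x or w or x) and w
    = (w or x) and w
    = w
These differ: at u=0, w=1, x=0, E1 = 0 but E2 = 1.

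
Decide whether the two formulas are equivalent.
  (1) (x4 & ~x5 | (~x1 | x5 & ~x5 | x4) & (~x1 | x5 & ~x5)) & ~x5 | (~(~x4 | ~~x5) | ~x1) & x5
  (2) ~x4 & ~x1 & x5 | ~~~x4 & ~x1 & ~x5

No

E1: (x4 & ~x5 | (~x1 | x5 & ~x5 | x4) & (~x1 | x5 & ~x5)) & ~x5 | (~(~x4 | ~~x5) | ~x1) & x5
    = (x4 & ~x5 | ~x1 | x5 & ~x5) & ~x5 | (~(~x4 | ~~x5) | ~x1) & x5   [absorption]
    = (x4 & ~x5 | ~x1) & ~x5 | (~(~x4 | ~~x5) | ~x1) & x5   [complement / identity]
    = (x4 & ~x5 | ~x1) & ~x5 | (x4 & ~x5 | ~x1) & x5   [De Morgan]
    = x4 & ~x5 | ~x1   [distribution]
E2: ~x4 & ~x1 & x5 | ~~~x4 & ~x1 & ~x5
    = ~x4 & ~x1 & x5 | ~x4 & ~x1 & ~x5   [double negation]
    = ~x4 & ~x1   [distribution]
These differ: at x1=0, x4=1, x5=0, E1 = 1 but E2 = 0.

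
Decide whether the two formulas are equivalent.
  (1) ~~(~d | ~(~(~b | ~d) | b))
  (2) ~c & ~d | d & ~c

No

E1: ~~(~d | ~(~(~b | ~d) | b))
    = ~~(~d | ~(b & d | b))   (De Morgan)
    = ~d | ~(b & d | b)   (double negation)
    = ~d | ~b   (absorption)
E2: ~c & ~d | d & ~c
    = ~c   (distribution)
These differ: at b=0, c=1, d=0, E1 = 1 but E2 = 0.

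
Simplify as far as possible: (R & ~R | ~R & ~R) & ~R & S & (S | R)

~R & S

(R & ~R | ~R & ~R) & ~R & S & (S | R)
= (R & ~R | ~R & ~R) & ~R & S   [absorption]
= ~R & ~R & S   [distribution]
= ~R & S   [idempotence]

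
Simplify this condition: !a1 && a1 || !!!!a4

!a1 && a1 || !!!!a4
= !!!!a4   [complement / identity]
= !!a4   [double negation]
= a4   [double negation]

a4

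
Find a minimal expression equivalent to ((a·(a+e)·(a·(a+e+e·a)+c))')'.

a

((a·(a+e)·(a·(a+e+e·a)+c))')'
= ((a·(a+e)·(a·(a+e)+c))')'   (absorption)
= ((a·(a+e))')'   (absorption)
= (a')'   (absorption)
= a   (double negation)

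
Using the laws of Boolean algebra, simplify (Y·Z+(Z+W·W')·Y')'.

Z'

(Y·Z+(Z+W·W')·Y')'
= (Y·Z+Z·Y')'
= Z'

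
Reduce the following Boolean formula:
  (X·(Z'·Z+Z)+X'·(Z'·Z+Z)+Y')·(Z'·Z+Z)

(X·(Z'·Z+Z)+X'·(Z'·Z+Z)+Y')·(Z'·Z+Z)
= (Z'·Z+Z+Y')·(Z'·Z+Z)   — distribution
= Z'·Z+Z   — absorption
= Z   — complement / identity

Z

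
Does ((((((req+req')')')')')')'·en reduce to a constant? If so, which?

((((((req+req')')')')')')'·en
= ((((req+req')')')')'·en   [double negation]
= ((req+req')')'·en   [double negation]
= (req+req')·en   [double negation]
= en   [complement / identity]
This depends on en, so it is not a constant.

no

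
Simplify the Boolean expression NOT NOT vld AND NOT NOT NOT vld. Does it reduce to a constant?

FALSE

NOT NOT vld AND NOT NOT NOT vld
= NOT NOT vld AND NOT vld
= vld AND NOT vld
= FALSE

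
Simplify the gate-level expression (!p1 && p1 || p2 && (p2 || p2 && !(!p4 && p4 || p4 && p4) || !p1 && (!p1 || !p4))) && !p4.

p2 && !p4

(!p1 && p1 || p2 && (p2 || p2 && !(!p4 && p4 || p4 && p4) || !p1 && (!p1 || !p4))) && !p4
= (!p1 && p1 || p2 && (p2 || p2 && !p4 || !p1 && (!p1 || !p4))) && !p4   — distribution
= (!p1 && p1 || p2 && (p2 || p2 && !p4 || !p1)) && !p4   — absorption
= p2 && (p2 || p2 && !p4 || !p1) && !p4   — complement / identity
= p2 && (p2 || !p1) && !p4   — absorption
= p2 && !p4   — absorption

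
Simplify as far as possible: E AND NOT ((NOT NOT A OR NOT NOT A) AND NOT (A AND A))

E AND NOT ((NOT NOT A OR NOT NOT A) AND NOT (A AND A))
= E AND NOT (NOT NOT A AND NOT (A AND A))   — idempotence
= E AND (NOT A OR A AND A)   — De Morgan
= E AND (NOT A OR A)   — idempotence
= E   — complement / identity

E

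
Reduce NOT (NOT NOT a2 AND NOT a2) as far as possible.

TRUE

NOT (NOT NOT a2 AND NOT a2)
= NOT a2 OR a2   (De Morgan)
= TRUE   (complement)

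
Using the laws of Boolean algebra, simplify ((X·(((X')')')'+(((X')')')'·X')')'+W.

X+W

((X·(((X')')')'+(((X')')')'·X')')'+W
= ((X·(X')'+(((X')')')'·X')')'+W
= ((X·(X')'+(X')'·X')')'+W
= (((X')')')'+W
= (X')'+W
= X+W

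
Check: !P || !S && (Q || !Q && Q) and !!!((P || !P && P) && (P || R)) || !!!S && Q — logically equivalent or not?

Yes

E1: !P || !S && (Q || !Q && Q)
    = !P || !S && Q   (complement / identity)
E2: !!!((P || !P && P) && (P || R)) || !!!S && Q
    = !!!((P || !P && P) && (P || R)) || !S && Q   (double negation)
    = !((P || !P && P) && (P || R)) || !S && Q   (double negation)
    = !(P && (P || R)) || !S && Q   (complement / identity)
    = !P || !S && Q   (absorption)
Both reduce to !P || !S && Q, so they are equivalent.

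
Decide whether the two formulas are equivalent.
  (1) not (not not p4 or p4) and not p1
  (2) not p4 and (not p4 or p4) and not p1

E1: not (not not p4 or p4) and not p1
    = not (p4 or p4) and not p1
    = not p4 and not p1
E2: not p4 and (not p4 or p4) and not p1
    = not p4 and not p1
Both reduce to not p4 and not p1, so they are equivalent.

Yes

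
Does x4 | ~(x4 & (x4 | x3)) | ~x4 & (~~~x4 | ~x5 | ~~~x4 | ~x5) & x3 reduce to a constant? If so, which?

yes, True

x4 | ~(x4 & (x4 | x3)) | ~x4 & (~~~x4 | ~x5 | ~~~x4 | ~x5) & x3
= x4 | ~(x4 & (x4 | x3)) | ~x4 & (~~~x4 | ~x5) & x3
= x4 | ~x4 | ~x4 & (~~~x4 | ~x5) & x3
= x4 | ~x4 | ~x4 & (~x4 | ~x5) & x3
= x4 | ~x4 | ~x4 & x3
= x4 | ~x4
= 1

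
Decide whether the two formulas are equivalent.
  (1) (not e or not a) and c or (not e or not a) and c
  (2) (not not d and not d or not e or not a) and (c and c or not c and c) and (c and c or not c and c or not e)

E1: (not e or not a) and c or (not e or not a) and c
    = (not e or not a) and c
E2: (not not d and not d or not e or not a) and (c and c or not c and c) and (c and c or not c and c or not e)
    = (not not d and not d or not e or not a) and (c and c or not c and c)
    = (d and not d or not e or not a) and (c and c or not c and c)
    = (d and not d or not e or not a) and c
    = (not e or not a) and c
Both reduce to (not e or not a) and c, so they are equivalent.

Yes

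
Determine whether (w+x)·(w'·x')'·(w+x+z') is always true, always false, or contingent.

(w+x)·(w'·x')'·(w+x+z')
= (w+x)·(w+x)·(w+x+z')
= (w+x)·(w+x)
= w+x
This depends on w, x, so it is not a constant.

contingent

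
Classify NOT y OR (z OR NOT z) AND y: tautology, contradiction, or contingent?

NOT y OR (z OR NOT z) AND y
= NOT y OR y
= TRUE

tautology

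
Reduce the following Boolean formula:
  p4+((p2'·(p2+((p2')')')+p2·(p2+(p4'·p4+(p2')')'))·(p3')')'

p4+((p2'·(p2+((p2')')')+p2·(p2+(p4'·p4+(p2')')'))·(p3')')'
= p4+((p2'·(p2+((p2')')')+p2·(p2+((p2')')'))·(p3')')'   — complement / identity
= p4+((p2+((p2')')')·(p3')')'   — distribution
= p4+((p2+p2')·(p3')')'   — double negation
= p4+((p3')')'   — complement / identity
= p4+p3'   — double negation

p4+p3'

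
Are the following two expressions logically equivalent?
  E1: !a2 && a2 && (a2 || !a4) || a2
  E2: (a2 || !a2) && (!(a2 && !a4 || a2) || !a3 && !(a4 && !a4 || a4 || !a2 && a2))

E1: !a2 && a2 && (a2 || !a4) || a2
    = !a2 && a2 || a2   [absorption]
    = a2   [complement / identity]
E2: (a2 || !a2) && (!(a2 && !a4 || a2) || !a3 && !(a4 && !a4 || a4 || !a2 && a2))
    = (a2 || !a2) && (!a2 || !a3 && !(a4 && !a4 || a4 || !a2 && a2))   [absorption]
    = (a2 || !a2) && (!a2 || !a3 && !(a4 && !a4 || a4))   [complement / identity]
    = (a2 || !a2) && (!a2 || !a3 && !a4)   [complement / identity]
    = !a2 || !a3 && !a4   [complement / identity]
These differ: at a2=0, a3=0, a4=1, E1 = 0 but E2 = 1.

No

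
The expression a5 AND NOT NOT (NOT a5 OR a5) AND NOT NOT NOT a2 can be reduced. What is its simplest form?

a5 AND NOT a2

a5 AND NOT NOT (NOT a5 OR a5) AND NOT NOT NOT a2
= a5 AND (NOT a5 OR a5) AND NOT NOT NOT a2   (double negation)
= a5 AND (NOT a5 OR a5) AND NOT a2   (double negation)
= a5 AND NOT a2   (complement / identity)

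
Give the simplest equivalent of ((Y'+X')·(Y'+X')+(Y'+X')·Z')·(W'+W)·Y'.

((Y'+X')·(Y'+X')+(Y'+X')·Z')·(W'+W)·Y'
= (Y'+X')·(Y'+X'+Z')·(W'+W)·Y'   [distribution]
= (Y'+X')·(W'+W)·Y'   [absorption]
= (Y'+X')·Y'   [complement / identity]
= Y'   [absorption]

Y'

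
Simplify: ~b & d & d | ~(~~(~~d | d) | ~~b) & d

~b & d & d | ~(~~(~~d | d) | ~~b) & d
= ~b & d & d | ~(~~(d | d) | ~~b) & d
= ~b & d & d | ~(d | d) & ~b & d
= ~b & d & d | ~d & ~b & d
= d & (~b & d | ~d & ~b)
= d & ~b

d & ~b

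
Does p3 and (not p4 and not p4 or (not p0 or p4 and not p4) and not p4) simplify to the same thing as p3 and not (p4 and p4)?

E1: p3 and (not p4 and not p4 or (not p0 or p4 and not p4) and not p4)
    = p3 and (not p4 and not p4 or not p0 and not p4)   [complement / identity]
    = p3 and (not p4 or not p0) and not p4   [distribution]
    = p3 and not p4   [absorption]
E2: p3 and not (p4 and p4)
    = p3 and not p4   [idempotence]
Both reduce to p3 and not p4, so they are equivalent.

Yes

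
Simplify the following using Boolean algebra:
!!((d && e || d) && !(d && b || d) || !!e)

!!((d && e || d) && !(d && b || d) || !!e)
= !!((d && e || d) && !d || !!e)   — absorption
= !!(d && !d || !!e)   — absorption
= !!!!e   — complement / identity
= !!e   — double negation
= e   — double negation

e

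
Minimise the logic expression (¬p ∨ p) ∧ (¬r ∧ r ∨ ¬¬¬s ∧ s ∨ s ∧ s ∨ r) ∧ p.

(s ∨ r) ∧ p

(¬p ∨ p) ∧ (¬r ∧ r ∨ ¬¬¬s ∧ s ∨ s ∧ s ∨ r) ∧ p
= (¬p ∨ p) ∧ (¬r ∧ r ∨ ¬s ∧ s ∨ s ∧ s ∨ r) ∧ p   [double negation]
= (¬p ∨ p) ∧ (¬s ∧ s ∨ s ∧ s ∨ r) ∧ p   [complement / identity]
= (¬p ∨ p) ∧ (s ∨ r) ∧ p   [distribution]
= (s ∨ r) ∧ p   [complement / identity]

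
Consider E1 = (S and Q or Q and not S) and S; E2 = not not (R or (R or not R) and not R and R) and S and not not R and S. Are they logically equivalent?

E1: (S and Q or Q and not S) and S
    = Q and S   [distribution]
E2: not not (R or (R or not R) and not R and R) and S and not not R and S
    = not not (R or not R and R) and S and not not R and S   [complement / identity]
    = not not R and S and not not R and S   [complement / identity]
    = not not R and S   [idempotence]
    = R and S   [double negation]
These differ: at Q=0, R=1, S=1, E1 = 0 but E2 = 1.

No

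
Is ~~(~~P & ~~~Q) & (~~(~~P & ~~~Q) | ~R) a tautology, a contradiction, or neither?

neither

~~(~~P & ~~~Q) & (~~(~~P & ~~~Q) | ~R)
= ~~(~~P & ~~~Q)
= ~(~P | ~~Q)
= P & ~Q
This depends on P, Q, so it is not a constant.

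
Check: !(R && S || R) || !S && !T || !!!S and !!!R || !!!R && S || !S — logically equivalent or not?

Yes

E1: !(R && S || R) || !S && !T || !!!S
    = !R || !S && !T || !!!S   (absorption)
    = !R || !S && !T || !S   (double negation)
    = !R || !S   (absorption)
E2: !!!R || !!!R && S || !S
    = !!!R || !S   (absorption)
    = !R || !S   (double negation)
Both reduce to !R || !S, so they are equivalent.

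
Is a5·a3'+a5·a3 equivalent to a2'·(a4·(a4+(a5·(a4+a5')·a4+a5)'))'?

No

E1: a5·a3'+a5·a3
    = a5   — distribution
E2: a2'·(a4·(a4+(a5·(a4+a5')·a4+a5)'))'
    = a2'·(a4·(a4+(a5·a4+a5)'))'   — absorption
    = a2'·(a4·(a4+a5'))'   — absorption
    = a2'·a4'   — absorption
These differ: at a2=1, a3=0, a4=0, a5=1, E1 = 1 but E2 = 0.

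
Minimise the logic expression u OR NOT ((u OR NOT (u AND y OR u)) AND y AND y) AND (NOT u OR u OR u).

u OR NOT ((u OR NOT (u AND y OR u)) AND y AND y) AND (NOT u OR u OR u)
= u OR NOT ((u OR NOT (u AND y OR u)) AND y) AND (NOT u OR u OR u)   (idempotence)
= u OR NOT ((u OR NOT u) AND y) AND (NOT u OR u OR u)   (absorption)
= u OR NOT y AND (NOT u OR u OR u)   (complement / identity)
= u OR NOT y AND (NOT u OR u)   (idempotence)
= u OR NOT y   (complement / identity)

u OR NOT y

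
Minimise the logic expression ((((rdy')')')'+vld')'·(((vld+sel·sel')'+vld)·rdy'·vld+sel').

((((rdy')')')'+vld')'·(((vld+sel·sel')'+vld)·rdy'·vld+sel')
= ((rdy')')'·vld·(((vld+sel·sel')'+vld)·rdy'·vld+sel')
= ((rdy')')'·vld·((vld'+vld)·rdy'·vld+sel')
= ((rdy')')'·vld·(rdy'·vld+sel')
= rdy'·vld·(rdy'·vld+sel')
= rdy'·vld

rdy'·vld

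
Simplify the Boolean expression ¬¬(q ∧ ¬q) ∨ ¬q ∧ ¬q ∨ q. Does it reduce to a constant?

True

¬¬(q ∧ ¬q) ∨ ¬q ∧ ¬q ∨ q
= q ∧ ¬q ∨ ¬q ∧ ¬q ∨ q
= ¬q ∨ q
= True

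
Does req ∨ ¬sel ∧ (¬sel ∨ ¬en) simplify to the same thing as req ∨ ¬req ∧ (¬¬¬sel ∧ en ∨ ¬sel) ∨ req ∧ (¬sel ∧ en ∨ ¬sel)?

Yes

E1: req ∨ ¬sel ∧ (¬sel ∨ ¬en)
    = req ∨ ¬sel
E2: req ∨ ¬req ∧ (¬¬¬sel ∧ en ∨ ¬sel) ∨ req ∧ (¬sel ∧ en ∨ ¬sel)
    = req ∨ ¬req ∧ (¬sel ∧ en ∨ ¬sel) ∨ req ∧ (¬sel ∧ en ∨ ¬sel)
    = req ∨ ¬sel ∧ en ∨ ¬sel
    = req ∨ ¬sel
Both reduce to req ∨ ¬sel, so they are equivalent.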